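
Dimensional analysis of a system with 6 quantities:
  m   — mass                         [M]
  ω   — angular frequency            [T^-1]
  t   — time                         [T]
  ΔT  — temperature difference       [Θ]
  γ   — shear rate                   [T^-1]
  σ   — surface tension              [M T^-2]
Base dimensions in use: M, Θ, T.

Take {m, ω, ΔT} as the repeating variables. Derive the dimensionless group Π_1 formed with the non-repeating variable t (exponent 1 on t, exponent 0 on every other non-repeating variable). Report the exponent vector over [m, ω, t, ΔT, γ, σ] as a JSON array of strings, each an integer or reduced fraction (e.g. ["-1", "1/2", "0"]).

["0", "1", "1", "0", "0", "0"]

Write exponents as rows M,Θ,T / cols m,ω,t,ΔT,γ,σ:
  M: [ 1  0  0  0  0  1]
  Θ: [ 0  0  0  1  0  0]
  T: [ 0 -1  1  0 -1 -2]
Echelon form has 3 nonzero rows (pivots: m,ω,ΔT)
Repeat: m,ω,ΔT; free: t,γ,σ
RREF:
  r0: [   1    0    0    0    0    1]
  r1: [   0    1   -1    0    1    2]
  r2: [   0    0    0    1    0    0]
Fix exponent of t at 1, γ at 0, σ at 0; solve each RREF row for its pivot's exponent:
  r0: exp(m) + (0)·1 = 0 ⇒ exp(m) = 0
  r1: exp(ω) + (-1)·1 = 0 ⇒ exp(ω) = 1
  r2: exp(ΔT) + (0)·1 = 0 ⇒ exp(ΔT) = 0
Π_1 = ω · t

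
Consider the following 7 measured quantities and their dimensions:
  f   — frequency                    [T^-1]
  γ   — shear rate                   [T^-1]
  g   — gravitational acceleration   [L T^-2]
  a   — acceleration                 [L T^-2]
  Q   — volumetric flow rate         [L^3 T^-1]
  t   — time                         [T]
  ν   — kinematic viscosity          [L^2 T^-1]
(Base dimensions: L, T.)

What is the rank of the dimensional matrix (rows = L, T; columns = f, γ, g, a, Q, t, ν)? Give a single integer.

Exponent matrix [L,T] × [f,γ,g,a,Q,t,ν]:
  L: [ 0  0  1  1  3  0  2]
  T: [-1 -1 -2 -2 -1  1 -1]
Echelon form has 2 nonzero rows (pivots: f,g)

2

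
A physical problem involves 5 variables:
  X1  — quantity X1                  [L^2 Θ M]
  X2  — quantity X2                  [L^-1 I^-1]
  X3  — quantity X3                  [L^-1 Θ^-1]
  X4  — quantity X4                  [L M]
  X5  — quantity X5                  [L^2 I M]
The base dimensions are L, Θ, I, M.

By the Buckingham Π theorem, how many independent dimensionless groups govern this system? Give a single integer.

Exponent matrix [L,Θ,I,M] × [X1,X2,X3,X4,X5]:
  L: [ 2 -1 -1  1  2]
  Θ: [ 1  0 -1  0  0]
  I: [ 0 -1  0  0  1]
  M: [ 1  0  0  1  1]
RREF → pivots at {X1,X2,X3} ⇒ r = 3
Π count = n − r = 5 − 3 = 2

2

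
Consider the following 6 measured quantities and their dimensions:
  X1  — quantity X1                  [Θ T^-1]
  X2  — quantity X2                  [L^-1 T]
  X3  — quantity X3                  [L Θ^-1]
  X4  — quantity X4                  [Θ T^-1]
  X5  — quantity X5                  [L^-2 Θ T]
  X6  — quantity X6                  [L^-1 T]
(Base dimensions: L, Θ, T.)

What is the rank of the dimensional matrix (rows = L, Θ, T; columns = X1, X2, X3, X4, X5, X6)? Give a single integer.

2

Write exponents as rows L,Θ,T / cols X1,X2,X3,X4,X5,X6:
  L: [ 0 -1  1  0 -2 -1]
  Θ: [ 1  0 -1  1  1  0]
  T: [-1  1  0 -1  1  1]
RREF → pivots at {X1,X2} ⇒ r = 2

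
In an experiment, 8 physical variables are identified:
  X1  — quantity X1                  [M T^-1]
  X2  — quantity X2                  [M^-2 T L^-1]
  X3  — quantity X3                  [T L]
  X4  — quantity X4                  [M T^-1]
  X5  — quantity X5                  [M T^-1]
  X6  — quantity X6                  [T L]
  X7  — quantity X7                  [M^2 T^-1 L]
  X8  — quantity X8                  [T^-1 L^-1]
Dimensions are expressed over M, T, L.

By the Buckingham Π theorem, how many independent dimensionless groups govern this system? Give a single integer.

Exponent matrix [M,T,L] × [X1,X2,X3,X4,X5,X6,X7,X8]:
  M: [ 1 -2  0  1  1  0  2  0]
  T: [-1  1  1 -1 -1  1 -1 -1]
  L: [ 0 -1  1  0  0  1  1 -1]
Echelon form has 2 nonzero rows (pivots: X1,X2)
8 vars − rank 2 = 6 Π groups

6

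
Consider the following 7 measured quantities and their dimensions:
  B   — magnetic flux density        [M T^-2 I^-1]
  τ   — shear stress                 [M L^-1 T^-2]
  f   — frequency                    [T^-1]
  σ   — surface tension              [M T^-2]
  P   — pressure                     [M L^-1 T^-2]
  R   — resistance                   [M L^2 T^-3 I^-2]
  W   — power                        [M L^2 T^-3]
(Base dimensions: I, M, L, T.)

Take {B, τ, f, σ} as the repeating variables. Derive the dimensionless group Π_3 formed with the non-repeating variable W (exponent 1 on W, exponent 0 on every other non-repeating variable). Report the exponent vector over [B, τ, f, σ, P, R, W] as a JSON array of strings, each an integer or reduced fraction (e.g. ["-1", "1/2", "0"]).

Dimensional matrix (I×M×L×T by B×τ×f×σ×P×R×W):
  I: [-1  0  0  0  0 -2  0]
  M: [ 1  1  0  1  1  1  1]
  L: [ 0 -1  0  0 -1  2  2]
  T: [-2 -2 -1 -2 -2 -3 -3]
RREF → pivots at {B,τ,f,σ} ⇒ r = 4
Repeat: B,τ,f,σ; free: P,R,W
RREF:
  r0: [   1    0    0    0    0    2    0]
  r1: [   0    1    0    0    1   -2   -2]
  r2: [   0    0    1    0    0    1    1]
  r3: [   0    0    0    1    0    1    3]
Fix exponent of W at 1, P at 0, R at 0; solve each RREF row for its pivot's exponent:
  r0: exp(B) + (0)·1 = 0 ⇒ exp(B) = 0
  r1: exp(τ) + (-2)·1 = 0 ⇒ exp(τ) = 2
  r2: exp(f) + (1)·1 = 0 ⇒ exp(f) = -1
  r3: exp(σ) + (3)·1 = 0 ⇒ exp(σ) = -3
Π_3 = τ^2 · f^-1 · σ^-3 · W

["0", "2", "-1", "-3", "0", "0", "1"]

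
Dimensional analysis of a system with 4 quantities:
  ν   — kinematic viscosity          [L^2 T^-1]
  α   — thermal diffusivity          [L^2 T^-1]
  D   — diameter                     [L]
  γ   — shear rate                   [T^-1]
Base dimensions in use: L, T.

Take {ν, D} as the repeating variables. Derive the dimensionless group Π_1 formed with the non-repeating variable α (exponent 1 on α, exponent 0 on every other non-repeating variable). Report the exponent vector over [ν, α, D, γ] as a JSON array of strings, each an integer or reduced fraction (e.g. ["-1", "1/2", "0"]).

Dimensional matrix (L×T by ν×α×D×γ):
  L: [ 2  2  1  0]
  T: [-1 -1  0 -1]
Row reduction gives pivot columns ν,D; rank = 2
Pivot set = {ν,D}, free = {α,γ}
RREF:
  r0: [   1    1    0    1]
  r1: [   0    0    1   -2]
Fix exponent of α at 1, γ at 0; solve each RREF row for its pivot's exponent:
  r0: exp(ν) + (1)·1 = 0 ⇒ exp(ν) = -1
  r1: exp(D) + (0)·1 = 0 ⇒ exp(D) = 0
Π_1 = ν^-1 · α

["-1", "1", "0", "0"]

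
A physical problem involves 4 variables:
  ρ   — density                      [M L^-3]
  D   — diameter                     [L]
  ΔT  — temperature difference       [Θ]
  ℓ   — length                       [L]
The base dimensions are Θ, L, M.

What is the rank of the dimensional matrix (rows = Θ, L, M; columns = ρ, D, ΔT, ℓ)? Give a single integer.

Write exponents as rows Θ,L,M / cols ρ,D,ΔT,ℓ:
  Θ: [ 0  0  1  0]
  L: [-3  1  0  1]
  M: [ 1  0  0  0]
Row reduction gives pivot columns ρ,D,ΔT; rank = 3

3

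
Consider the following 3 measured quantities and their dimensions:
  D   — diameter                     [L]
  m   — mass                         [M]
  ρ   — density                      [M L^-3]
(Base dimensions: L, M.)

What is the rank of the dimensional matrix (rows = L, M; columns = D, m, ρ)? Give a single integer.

Dimensional matrix (L×M by D×m×ρ):
  L: [ 1  0 -3]
  M: [ 0  1  1]
Echelon form has 2 nonzero rows (pivots: D,m)

2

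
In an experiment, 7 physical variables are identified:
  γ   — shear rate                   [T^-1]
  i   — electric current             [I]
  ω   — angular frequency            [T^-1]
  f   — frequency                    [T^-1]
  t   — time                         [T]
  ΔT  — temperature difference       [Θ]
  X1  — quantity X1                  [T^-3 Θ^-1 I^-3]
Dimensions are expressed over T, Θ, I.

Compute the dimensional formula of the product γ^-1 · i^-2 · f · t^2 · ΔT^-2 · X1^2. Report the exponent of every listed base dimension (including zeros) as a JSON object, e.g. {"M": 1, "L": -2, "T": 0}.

{"T": -4, "Θ": -4, "I": -8}

Dimensional matrix (T×Θ×I by γ×i×ω×f×t×ΔT×X1):
  T: [-1  0 -1 -1  1  0 -3]
  Θ: [ 0  0  0  0  0  1 -1]
  I: [ 0  1  0  0  0  0 -3]
  [T]: (-1)·-1+(-2)·0+(1)·-1+(2)·1+(-2)·0+(2)·-3 = -4
  [Θ]: (-1)·0+(-2)·0+(1)·0+(2)·0+(-2)·1+(2)·-1 = -4
  [I]: (-1)·0+(-2)·1+(1)·0+(2)·0+(-2)·0+(2)·-3 = -8
⇒ T^-4 Θ^-4 I^-8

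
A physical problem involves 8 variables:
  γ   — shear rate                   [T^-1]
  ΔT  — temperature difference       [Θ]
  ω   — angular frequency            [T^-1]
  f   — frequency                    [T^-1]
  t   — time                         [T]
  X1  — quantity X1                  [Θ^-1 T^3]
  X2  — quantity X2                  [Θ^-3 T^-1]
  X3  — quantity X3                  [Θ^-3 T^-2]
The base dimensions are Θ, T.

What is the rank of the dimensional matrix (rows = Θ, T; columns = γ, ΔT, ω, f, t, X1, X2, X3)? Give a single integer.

Dimensional matrix (Θ×T by γ×ΔT×ω×f×t×X1×X2×X3):
  Θ: [ 0  1  0  0  0 -1 -3 -3]
  T: [-1  0 -1 -1  1  3 -1 -2]
RREF → pivots at {γ,ΔT} ⇒ r = 2

2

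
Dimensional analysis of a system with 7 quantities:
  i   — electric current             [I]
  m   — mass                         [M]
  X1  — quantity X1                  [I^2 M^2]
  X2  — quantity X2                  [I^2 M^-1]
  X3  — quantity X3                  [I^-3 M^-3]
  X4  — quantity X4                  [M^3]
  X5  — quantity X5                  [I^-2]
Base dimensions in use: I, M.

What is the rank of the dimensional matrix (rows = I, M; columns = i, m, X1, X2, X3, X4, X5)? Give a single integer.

Write exponents as rows I,M / cols i,m,X1,X2,X3,X4,X5:
  I: [ 1  0  2  2 -3  0 -2]
  M: [ 0  1  2 -1 -3  3  0]
Row reduction gives pivot columns i,m; rank = 2

2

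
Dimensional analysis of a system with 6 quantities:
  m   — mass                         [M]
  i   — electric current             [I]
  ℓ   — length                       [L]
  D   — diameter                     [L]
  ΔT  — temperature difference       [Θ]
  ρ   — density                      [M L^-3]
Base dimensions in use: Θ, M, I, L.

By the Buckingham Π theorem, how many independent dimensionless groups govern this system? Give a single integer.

Dimensional matrix (Θ×M×I×L by m×i×ℓ×D×ΔT×ρ):
  Θ: [ 0  0  0  0  1  0]
  M: [ 1  0  0  0  0  1]
  I: [ 0  1  0  0  0  0]
  L: [ 0  0  1  1  0 -3]
Echelon form has 4 nonzero rows (pivots: m,i,ℓ,ΔT)
Π count = n − r = 6 − 4 = 2

2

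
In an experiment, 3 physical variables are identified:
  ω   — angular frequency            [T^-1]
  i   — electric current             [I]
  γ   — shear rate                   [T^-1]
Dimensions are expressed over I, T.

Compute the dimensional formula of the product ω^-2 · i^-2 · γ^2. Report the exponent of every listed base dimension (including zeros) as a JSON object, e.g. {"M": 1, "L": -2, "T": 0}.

{"I": -2, "T": 0}

Exponent matrix [I,T] × [ω,i,γ]:
  I: [ 0  1  0]
  T: [-1  0 -1]
  [I]: (-2)·0+(-2)·1+(2)·0 = -2
  [T]: (-2)·-1+(-2)·0+(2)·-1 = 0
⇒ I^-2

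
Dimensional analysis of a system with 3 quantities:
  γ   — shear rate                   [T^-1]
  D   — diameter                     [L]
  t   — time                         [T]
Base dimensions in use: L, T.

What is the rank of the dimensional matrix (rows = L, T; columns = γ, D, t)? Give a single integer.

2

Dimensional matrix (L×T by γ×D×t):
  L: [ 0  1  0]
  T: [-1  0  1]
Echelon form has 2 nonzero rows (pivots: γ,D)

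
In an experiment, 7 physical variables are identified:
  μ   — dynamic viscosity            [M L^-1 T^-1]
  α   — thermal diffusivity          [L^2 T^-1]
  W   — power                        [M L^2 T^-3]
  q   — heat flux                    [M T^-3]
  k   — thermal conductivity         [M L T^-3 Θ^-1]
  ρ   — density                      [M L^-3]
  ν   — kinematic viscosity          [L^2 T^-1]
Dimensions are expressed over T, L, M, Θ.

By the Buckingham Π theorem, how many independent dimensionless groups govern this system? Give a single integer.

Exponent matrix [T,L,M,Θ] × [μ,α,W,q,k,ρ,ν]:
  T: [-1 -1 -3 -3 -3  0 -1]
  L: [-1  2  2  0  1 -3  2]
  M: [ 1  0  1  1  1  1  0]
  Θ: [ 0  0  0  0 -1  0  0]
Echelon form has 4 nonzero rows (pivots: μ,α,W,k)
Π count = n − r = 7 − 4 = 3

3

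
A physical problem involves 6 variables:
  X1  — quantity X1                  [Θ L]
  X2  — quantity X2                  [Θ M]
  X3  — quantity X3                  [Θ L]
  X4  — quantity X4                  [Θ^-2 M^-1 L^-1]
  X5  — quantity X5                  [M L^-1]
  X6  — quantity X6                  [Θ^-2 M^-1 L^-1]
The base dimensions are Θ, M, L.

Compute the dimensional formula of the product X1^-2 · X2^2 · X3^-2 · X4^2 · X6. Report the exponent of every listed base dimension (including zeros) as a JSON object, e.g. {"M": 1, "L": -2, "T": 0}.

Write exponents as rows Θ,M,L / cols X1,X2,X3,X4,X5,X6:
  Θ: [ 1  1  1 -2  0 -2]
  M: [ 0  1  0 -1  1 -1]
  L: [ 1  0  1 -1 -1 -1]
  [Θ]: (-2)·1+(2)·1+(-2)·1+(2)·-2+(1)·-2 = -8
  [M]: (-2)·0+(2)·1+(-2)·0+(2)·-1+(1)·-1 = -1
  [L]: (-2)·1+(2)·0+(-2)·1+(2)·-1+(1)·-1 = -7
⇒ Θ^-8 M^-1 L^-7

{"Θ": -8, "M": -1, "L": -7}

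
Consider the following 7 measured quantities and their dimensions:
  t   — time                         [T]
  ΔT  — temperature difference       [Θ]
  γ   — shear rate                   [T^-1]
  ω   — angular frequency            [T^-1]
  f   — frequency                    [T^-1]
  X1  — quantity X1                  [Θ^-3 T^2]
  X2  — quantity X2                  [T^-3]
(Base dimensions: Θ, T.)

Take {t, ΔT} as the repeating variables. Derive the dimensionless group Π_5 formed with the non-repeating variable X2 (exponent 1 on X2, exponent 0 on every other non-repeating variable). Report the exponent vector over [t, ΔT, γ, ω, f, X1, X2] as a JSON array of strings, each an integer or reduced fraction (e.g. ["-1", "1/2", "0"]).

["3", "0", "0", "0", "0", "0", "1"]

Write exponents as rows Θ,T / cols t,ΔT,γ,ω,f,X1,X2:
  Θ: [ 0  1  0  0  0 -3  0]
  T: [ 1  0 -1 -1 -1  2 -3]
Row reduction gives pivot columns t,ΔT; rank = 2
Repeat: t,ΔT; free: γ,ω,f,X1,X2
RREF:
  r0: [   1    0   -1   -1   -1    2   -3]
  r1: [   0    1    0    0    0   -3    0]
Fix exponent of X2 at 1, γ at 0, ω at 0, f at 0, X1 at 0; solve each RREF row for its pivot's exponent:
  r0: exp(t) + (-3)·1 = 0 ⇒ exp(t) = 3
  r1: exp(ΔT) + (0)·1 = 0 ⇒ exp(ΔT) = 0
Π_5 = t^3 · X2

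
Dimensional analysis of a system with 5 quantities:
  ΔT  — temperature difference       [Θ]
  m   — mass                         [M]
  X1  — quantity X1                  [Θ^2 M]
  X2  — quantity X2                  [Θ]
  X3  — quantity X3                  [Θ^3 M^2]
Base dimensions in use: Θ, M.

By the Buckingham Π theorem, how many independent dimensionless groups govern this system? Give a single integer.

3

Dimensional matrix (Θ×M by ΔT×m×X1×X2×X3):
  Θ: [ 1  0  2  1  3]
  M: [ 0  1  1  0  2]
RREF → pivots at {ΔT,m} ⇒ r = 2
Π count = n − r = 5 − 2 = 3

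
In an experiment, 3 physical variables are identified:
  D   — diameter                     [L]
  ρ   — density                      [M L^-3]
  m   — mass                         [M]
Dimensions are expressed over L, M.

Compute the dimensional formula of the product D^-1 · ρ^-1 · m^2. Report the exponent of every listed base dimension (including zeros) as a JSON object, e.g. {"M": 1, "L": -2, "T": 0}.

{"L": 2, "M": 1}

Dimensional matrix (L×M by D×ρ×m):
  L: [ 1 -3  0]
  M: [ 0  1  1]
  [L]: (-1)·1+(-1)·-3+(2)·0 = 2
  [M]: (-1)·0+(-1)·1+(2)·1 = 1
⇒ L^2 M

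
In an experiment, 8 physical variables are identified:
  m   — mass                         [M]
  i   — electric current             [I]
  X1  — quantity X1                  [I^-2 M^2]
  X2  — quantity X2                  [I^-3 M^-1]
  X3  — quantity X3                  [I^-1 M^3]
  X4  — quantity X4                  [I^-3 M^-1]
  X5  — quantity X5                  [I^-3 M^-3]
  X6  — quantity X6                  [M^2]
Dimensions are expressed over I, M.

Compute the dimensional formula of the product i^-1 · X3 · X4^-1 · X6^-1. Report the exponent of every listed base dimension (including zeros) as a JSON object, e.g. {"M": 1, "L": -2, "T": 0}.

Exponent matrix [I,M] × [m,i,X1,X2,X3,X4,X5,X6]:
  I: [ 0  1 -2 -3 -1 -3 -3  0]
  M: [ 1  0  2 -1  3 -1 -3  2]
  [I]: (-1)·1+(1)·-1+(-1)·-3+(-1)·0 = 1
  [M]: (-1)·0+(1)·3+(-1)·-1+(-1)·2 = 2
⇒ I M^2

{"I": 1, "M": 2}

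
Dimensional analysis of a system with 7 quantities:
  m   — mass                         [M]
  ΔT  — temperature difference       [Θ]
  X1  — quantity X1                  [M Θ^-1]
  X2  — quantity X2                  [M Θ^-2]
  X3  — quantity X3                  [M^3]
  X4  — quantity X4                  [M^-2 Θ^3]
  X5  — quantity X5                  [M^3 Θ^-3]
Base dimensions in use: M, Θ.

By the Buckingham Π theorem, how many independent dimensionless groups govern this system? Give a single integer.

5

Write exponents as rows M,Θ / cols m,ΔT,X1,X2,X3,X4,X5:
  M: [ 1  0  1  1  3 -2  3]
  Θ: [ 0  1 -1 -2  0  3 -3]
Echelon form has 2 nonzero rows (pivots: m,ΔT)
Π count = n − r = 7 − 2 = 5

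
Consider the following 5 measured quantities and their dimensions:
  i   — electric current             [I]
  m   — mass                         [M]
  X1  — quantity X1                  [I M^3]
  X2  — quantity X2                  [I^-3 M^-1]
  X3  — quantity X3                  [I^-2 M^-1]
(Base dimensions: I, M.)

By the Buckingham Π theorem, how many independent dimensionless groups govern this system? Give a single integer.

3

Write exponents as rows I,M / cols i,m,X1,X2,X3:
  I: [ 1  0  1 -3 -2]
  M: [ 0  1  3 -1 -1]
RREF → pivots at {i,m} ⇒ r = 2
5 vars − rank 2 = 3 Π groups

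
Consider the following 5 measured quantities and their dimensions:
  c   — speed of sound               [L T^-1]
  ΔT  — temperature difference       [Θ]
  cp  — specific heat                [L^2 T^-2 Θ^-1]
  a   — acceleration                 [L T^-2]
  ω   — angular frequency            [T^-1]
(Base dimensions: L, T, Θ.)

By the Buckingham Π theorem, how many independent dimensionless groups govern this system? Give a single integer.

Dimensional matrix (L×T×Θ by c×ΔT×cp×a×ω):
  L: [ 1  0  2  1  0]
  T: [-1  0 -2 -2 -1]
  Θ: [ 0  1 -1  0  0]
RREF → pivots at {c,ΔT,a} ⇒ r = 3
n=5, r=3 ⇒ 2 dimensionless groups

2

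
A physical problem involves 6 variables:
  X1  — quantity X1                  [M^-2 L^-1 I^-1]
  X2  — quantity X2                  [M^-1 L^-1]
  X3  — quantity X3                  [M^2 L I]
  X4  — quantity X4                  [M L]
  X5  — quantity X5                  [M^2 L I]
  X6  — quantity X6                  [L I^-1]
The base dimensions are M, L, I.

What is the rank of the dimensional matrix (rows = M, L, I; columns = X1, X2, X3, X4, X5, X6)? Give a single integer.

2

Exponent matrix [M,L,I] × [X1,X2,X3,X4,X5,X6]:
  M: [-2 -1  2  1  2  0]
  L: [-1 -1  1  1  1  1]
  I: [-1  0  1  0  1 -1]
Row reduction gives pivot columns X1,X2; rank = 2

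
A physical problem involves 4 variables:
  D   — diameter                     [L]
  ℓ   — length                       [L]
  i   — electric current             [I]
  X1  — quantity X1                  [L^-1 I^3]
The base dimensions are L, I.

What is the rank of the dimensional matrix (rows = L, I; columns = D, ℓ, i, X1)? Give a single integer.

Exponent matrix [L,I] × [D,ℓ,i,X1]:
  L: [ 1  1  0 -1]
  I: [ 0  0  1  3]
RREF → pivots at {D,i} ⇒ r = 2

2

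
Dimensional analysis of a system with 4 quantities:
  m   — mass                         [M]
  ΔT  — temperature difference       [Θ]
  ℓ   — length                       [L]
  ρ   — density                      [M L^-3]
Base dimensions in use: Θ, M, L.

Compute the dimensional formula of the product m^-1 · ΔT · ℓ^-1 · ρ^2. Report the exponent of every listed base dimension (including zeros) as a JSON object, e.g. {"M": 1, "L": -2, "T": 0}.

Write exponents as rows Θ,M,L / cols m,ΔT,ℓ,ρ:
  Θ: [ 0  1  0  0]
  M: [ 1  0  0  1]
  L: [ 0  0  1 -3]
  [Θ]: (-1)·0+(1)·1+(-1)·0+(2)·0 = 1
  [M]: (-1)·1+(1)·0+(-1)·0+(2)·1 = 1
  [L]: (-1)·0+(1)·0+(-1)·1+(2)·-3 = -7
⇒ Θ M L^-7

{"Θ": 1, "M": 1, "L": -7}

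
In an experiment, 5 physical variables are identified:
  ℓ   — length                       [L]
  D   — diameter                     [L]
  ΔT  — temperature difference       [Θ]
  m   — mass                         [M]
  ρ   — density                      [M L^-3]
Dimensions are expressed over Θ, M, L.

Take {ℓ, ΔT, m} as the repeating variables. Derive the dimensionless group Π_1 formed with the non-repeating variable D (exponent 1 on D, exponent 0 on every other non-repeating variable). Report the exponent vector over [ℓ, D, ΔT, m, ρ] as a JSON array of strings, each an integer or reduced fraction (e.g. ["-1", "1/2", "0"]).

["-1", "1", "0", "0", "0"]

Write exponents as rows Θ,M,L / cols ℓ,D,ΔT,m,ρ:
  Θ: [ 0  0  1  0  0]
  M: [ 0  0  0  1  1]
  L: [ 1  1  0  0 -3]
Echelon form has 3 nonzero rows (pivots: ℓ,ΔT,m)
Repeat: ℓ,ΔT,m; free: D,ρ
RREF:
  r0: [   1    1    0    0   -3]
  r1: [   0    0    1    0    0]
  r2: [   0    0    0    1    1]
Fix exponent of D at 1, ρ at 0; solve each RREF row for its pivot's exponent:
  r0: exp(ℓ) + (1)·1 = 0 ⇒ exp(ℓ) = -1
  r1: exp(ΔT) + (0)·1 = 0 ⇒ exp(ΔT) = 0
  r2: exp(m) + (0)·1 = 0 ⇒ exp(m) = 0
Π_1 = ℓ^-1 · D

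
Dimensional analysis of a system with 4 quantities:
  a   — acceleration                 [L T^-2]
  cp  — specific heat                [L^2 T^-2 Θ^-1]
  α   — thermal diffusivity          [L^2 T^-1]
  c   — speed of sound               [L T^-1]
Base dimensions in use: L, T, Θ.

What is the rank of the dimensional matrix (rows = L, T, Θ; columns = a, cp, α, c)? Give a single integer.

Write exponents as rows L,T,Θ / cols a,cp,α,c:
  L: [ 1  2  2  1]
  T: [-2 -2 -1 -1]
  Θ: [ 0 -1  0  0]
Echelon form has 3 nonzero rows (pivots: a,cp,α)

3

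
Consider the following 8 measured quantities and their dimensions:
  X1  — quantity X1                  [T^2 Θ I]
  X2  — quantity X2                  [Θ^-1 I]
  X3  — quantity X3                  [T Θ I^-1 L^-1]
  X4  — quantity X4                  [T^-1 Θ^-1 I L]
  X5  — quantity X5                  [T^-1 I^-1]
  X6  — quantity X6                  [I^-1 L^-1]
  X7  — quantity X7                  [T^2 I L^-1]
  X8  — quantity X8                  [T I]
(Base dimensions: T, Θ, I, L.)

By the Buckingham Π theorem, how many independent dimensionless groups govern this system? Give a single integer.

5

Exponent matrix [T,Θ,I,L] × [X1,X2,X3,X4,X5,X6,X7,X8]:
  T: [ 2  0  1 -1 -1  0  2  1]
  Θ: [ 1 -1  1 -1  0  0  0  0]
  I: [ 1  1 -1  1 -1 -1  1  1]
  L: [ 0  0 -1  1  0 -1 -1  0]
Row reduction gives pivot columns X1,X2,X3; rank = 3
8 vars − rank 3 = 5 Π groups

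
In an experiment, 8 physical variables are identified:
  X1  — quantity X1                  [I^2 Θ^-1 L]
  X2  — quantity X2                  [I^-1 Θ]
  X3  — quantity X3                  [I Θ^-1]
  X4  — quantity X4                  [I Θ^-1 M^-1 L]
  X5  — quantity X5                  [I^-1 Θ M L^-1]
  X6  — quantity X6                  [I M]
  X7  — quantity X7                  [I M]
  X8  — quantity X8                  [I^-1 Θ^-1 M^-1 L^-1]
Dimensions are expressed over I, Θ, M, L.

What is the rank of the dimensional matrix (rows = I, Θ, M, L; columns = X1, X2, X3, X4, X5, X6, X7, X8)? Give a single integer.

3

Write exponents as rows I,Θ,M,L / cols X1,X2,X3,X4,X5,X6,X7,X8:
  I: [ 2 -1  1  1 -1  1  1 -1]
  Θ: [-1  1 -1 -1  1  0  0 -1]
  M: [ 0  0  0 -1  1  1  1 -1]
  L: [ 1  0  0  1 -1  0  0 -1]
Row reduction gives pivot columns X1,X2,X4; rank = 3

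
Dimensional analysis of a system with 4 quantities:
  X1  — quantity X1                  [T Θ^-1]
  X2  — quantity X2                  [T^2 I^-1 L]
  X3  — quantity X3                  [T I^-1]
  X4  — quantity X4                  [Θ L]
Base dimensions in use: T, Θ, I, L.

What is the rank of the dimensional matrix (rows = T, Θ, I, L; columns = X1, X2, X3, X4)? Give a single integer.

3

Exponent matrix [T,Θ,I,L] × [X1,X2,X3,X4]:
  T: [ 1  2  1  0]
  Θ: [-1  0  0  1]
  I: [ 0 -1 -1  0]
  L: [ 0  1  0  1]
RREF → pivots at {X1,X2,X3} ⇒ r = 3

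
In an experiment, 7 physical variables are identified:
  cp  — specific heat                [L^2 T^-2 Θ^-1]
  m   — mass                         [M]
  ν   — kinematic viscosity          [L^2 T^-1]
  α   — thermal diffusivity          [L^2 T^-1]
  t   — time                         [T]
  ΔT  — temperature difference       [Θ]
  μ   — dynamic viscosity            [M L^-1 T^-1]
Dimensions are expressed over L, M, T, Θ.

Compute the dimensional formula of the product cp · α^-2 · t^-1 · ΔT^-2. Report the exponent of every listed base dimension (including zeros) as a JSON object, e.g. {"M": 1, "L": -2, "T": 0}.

Dimensional matrix (L×M×T×Θ by cp×m×ν×α×t×ΔT×μ):
  L: [ 2  0  2  2  0  0 -1]
  M: [ 0  1  0  0  0  0  1]
  T: [-2  0 -1 -1  1  0 -1]
  Θ: [-1  0  0  0  0  1  0]
  [L]: (1)·2+(-2)·2+(-1)·0+(-2)·0 = -2
  [M]: (1)·0+(-2)·0+(-1)·0+(-2)·0 = 0
  [T]: (1)·-2+(-2)·-1+(-1)·1+(-2)·0 = -1
  [Θ]: (1)·-1+(-2)·0+(-1)·0+(-2)·1 = -3
⇒ L^-2 T^-1 Θ^-3

{"L": -2, "M": 0, "T": -1, "Θ": -3}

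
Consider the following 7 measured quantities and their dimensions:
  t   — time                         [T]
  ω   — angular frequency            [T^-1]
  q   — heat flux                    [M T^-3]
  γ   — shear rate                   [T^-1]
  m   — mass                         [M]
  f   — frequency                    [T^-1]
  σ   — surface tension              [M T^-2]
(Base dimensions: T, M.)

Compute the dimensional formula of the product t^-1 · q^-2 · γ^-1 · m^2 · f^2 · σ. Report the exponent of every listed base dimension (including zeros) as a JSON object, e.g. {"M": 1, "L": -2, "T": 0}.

{"T": 2, "M": 1}

Write exponents as rows T,M / cols t,ω,q,γ,m,f,σ:
  T: [ 1 -1 -3 -1  0 -1 -2]
  M: [ 0  0  1  0  1  0  1]
  [T]: (-1)·1+(-2)·-3+(-1)·-1+(2)·0+(2)·-1+(1)·-2 = 2
  [M]: (-1)·0+(-2)·1+(-1)·0+(2)·1+(2)·0+(1)·1 = 1
⇒ T^2 M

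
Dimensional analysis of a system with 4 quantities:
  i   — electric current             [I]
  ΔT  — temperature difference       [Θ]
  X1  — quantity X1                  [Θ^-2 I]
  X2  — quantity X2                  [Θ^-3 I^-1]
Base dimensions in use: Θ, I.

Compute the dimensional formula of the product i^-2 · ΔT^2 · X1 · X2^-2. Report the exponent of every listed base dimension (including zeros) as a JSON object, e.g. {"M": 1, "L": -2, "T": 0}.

Exponent matrix [Θ,I] × [i,ΔT,X1,X2]:
  Θ: [ 0  1 -2 -3]
  I: [ 1  0  1 -1]
  [Θ]: (-2)·0+(2)·1+(1)·-2+(-2)·-3 = 6
  [I]: (-2)·1+(2)·0+(1)·1+(-2)·-1 = 1
⇒ Θ^6 I

{"Θ": 6, "I": 1}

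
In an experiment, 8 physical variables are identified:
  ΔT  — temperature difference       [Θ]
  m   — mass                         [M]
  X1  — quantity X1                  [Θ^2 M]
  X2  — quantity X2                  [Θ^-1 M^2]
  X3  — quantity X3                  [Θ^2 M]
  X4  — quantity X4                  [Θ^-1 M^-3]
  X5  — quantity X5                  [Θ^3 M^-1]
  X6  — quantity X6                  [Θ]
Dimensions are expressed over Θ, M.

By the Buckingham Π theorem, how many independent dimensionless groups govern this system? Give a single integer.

6

Exponent matrix [Θ,M] × [ΔT,m,X1,X2,X3,X4,X5,X6]:
  Θ: [ 1  0  2 -1  2 -1  3  1]
  M: [ 0  1  1  2  1 -3 -1  0]
RREF → pivots at {ΔT,m} ⇒ r = 2
Π count = n − r = 8 − 2 = 6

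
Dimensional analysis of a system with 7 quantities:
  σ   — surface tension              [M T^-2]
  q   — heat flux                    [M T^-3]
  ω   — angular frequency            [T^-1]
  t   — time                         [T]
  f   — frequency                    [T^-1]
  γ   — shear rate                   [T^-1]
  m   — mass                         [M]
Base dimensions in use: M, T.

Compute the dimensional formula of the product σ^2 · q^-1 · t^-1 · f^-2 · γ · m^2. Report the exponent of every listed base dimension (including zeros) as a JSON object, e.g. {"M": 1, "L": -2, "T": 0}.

{"M": 3, "T": -1}

Exponent matrix [M,T] × [σ,q,ω,t,f,γ,m]:
  M: [ 1  1  0  0  0  0  1]
  T: [-2 -3 -1  1 -1 -1  0]
  [M]: (2)·1+(-1)·1+(-1)·0+(-2)·0+(1)·0+(2)·1 = 3
  [T]: (2)·-2+(-1)·-3+(-1)·1+(-2)·-1+(1)·-1+(2)·0 = -1
⇒ M^3 T^-1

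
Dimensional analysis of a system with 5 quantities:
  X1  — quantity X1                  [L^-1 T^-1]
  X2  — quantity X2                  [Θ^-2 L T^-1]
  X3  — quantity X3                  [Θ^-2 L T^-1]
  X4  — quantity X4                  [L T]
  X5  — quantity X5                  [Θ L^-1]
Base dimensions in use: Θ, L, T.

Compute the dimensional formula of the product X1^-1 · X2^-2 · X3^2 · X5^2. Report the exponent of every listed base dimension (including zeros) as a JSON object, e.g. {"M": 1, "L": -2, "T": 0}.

{"Θ": 2, "L": -1, "T": 1}

Dimensional matrix (Θ×L×T by X1×X2×X3×X4×X5):
  Θ: [ 0 -2 -2  0  1]
  L: [-1  1  1  1 -1]
  T: [-1 -1 -1  1  0]
  [Θ]: (-1)·0+(-2)·-2+(2)·-2+(2)·1 = 2
  [L]: (-1)·-1+(-2)·1+(2)·1+(2)·-1 = -1
  [T]: (-1)·-1+(-2)·-1+(2)·-1+(2)·0 = 1
⇒ Θ^2 L^-1 T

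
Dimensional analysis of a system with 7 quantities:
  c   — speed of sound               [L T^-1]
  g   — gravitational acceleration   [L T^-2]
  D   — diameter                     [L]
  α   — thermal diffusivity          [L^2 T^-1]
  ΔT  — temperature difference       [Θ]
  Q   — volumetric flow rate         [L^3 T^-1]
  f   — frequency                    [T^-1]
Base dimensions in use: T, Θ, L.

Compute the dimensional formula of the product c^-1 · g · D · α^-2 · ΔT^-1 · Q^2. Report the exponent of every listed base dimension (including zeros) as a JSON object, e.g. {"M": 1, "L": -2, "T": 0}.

Dimensional matrix (T×Θ×L by c×g×D×α×ΔT×Q×f):
  T: [-1 -2  0 -1  0 -1 -1]
  Θ: [ 0  0  0  0  1  0  0]
  L: [ 1  1  1  2  0  3  0]
  [T]: (-1)·-1+(1)·-2+(1)·0+(-2)·-1+(-1)·0+(2)·-1 = -1
  [Θ]: (-1)·0+(1)·0+(1)·0+(-2)·0+(-1)·1+(2)·0 = -1
  [L]: (-1)·1+(1)·1+(1)·1+(-2)·2+(-1)·0+(2)·3 = 3
⇒ T^-1 Θ^-1 L^3

{"T": -1, "Θ": -1, "L": 3}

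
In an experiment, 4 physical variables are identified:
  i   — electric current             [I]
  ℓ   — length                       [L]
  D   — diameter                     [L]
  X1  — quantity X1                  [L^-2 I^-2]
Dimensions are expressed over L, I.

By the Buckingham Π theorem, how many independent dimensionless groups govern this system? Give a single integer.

Exponent matrix [L,I] × [i,ℓ,D,X1]:
  L: [ 0  1  1 -2]
  I: [ 1  0  0 -2]
Echelon form has 2 nonzero rows (pivots: i,ℓ)
Π count = n − r = 4 − 2 = 2

2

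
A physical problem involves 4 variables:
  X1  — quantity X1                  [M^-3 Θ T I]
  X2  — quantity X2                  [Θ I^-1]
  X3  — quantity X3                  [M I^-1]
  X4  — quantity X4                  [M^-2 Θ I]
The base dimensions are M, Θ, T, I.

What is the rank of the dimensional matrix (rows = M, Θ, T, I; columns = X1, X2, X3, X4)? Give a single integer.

3

Dimensional matrix (M×Θ×T×I by X1×X2×X3×X4):
  M: [-3  0  1 -2]
  Θ: [ 1  1  0  1]
  T: [ 1  0  0  0]
  I: [ 1 -1 -1  1]
Echelon form has 3 nonzero rows (pivots: X1,X2,X3)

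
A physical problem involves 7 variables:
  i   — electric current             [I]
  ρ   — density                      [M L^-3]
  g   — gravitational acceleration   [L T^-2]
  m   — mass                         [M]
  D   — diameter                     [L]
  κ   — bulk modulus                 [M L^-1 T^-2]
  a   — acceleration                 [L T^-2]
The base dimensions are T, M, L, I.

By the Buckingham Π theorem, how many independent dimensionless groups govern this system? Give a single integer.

3

Exponent matrix [T,M,L,I] × [i,ρ,g,m,D,κ,a]:
  T: [ 0  0 -2  0  0 -2 -2]
  M: [ 0  1  0  1  0  1  0]
  L: [ 0 -3  1  0  1 -1  1]
  I: [ 1  0  0  0  0  0  0]
Row reduction gives pivot columns i,ρ,g,m; rank = 4
Π count = n − r = 7 − 4 = 3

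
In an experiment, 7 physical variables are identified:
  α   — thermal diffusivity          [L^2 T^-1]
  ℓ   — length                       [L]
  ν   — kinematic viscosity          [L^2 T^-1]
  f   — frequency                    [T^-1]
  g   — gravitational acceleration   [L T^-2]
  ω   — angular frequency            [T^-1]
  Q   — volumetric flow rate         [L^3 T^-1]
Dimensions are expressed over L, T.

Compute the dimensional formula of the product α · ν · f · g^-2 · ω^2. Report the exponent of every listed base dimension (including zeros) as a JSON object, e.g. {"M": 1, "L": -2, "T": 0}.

{"L": 2, "T": -1}

Dimensional matrix (L×T by α×ℓ×ν×f×g×ω×Q):
  L: [ 2  1  2  0  1  0  3]
  T: [-1  0 -1 -1 -2 -1 -1]
  [L]: (1)·2+(1)·2+(1)·0+(-2)·1+(2)·0 = 2
  [T]: (1)·-1+(1)·-1+(1)·-1+(-2)·-2+(2)·-1 = -1
⇒ L^2 T^-1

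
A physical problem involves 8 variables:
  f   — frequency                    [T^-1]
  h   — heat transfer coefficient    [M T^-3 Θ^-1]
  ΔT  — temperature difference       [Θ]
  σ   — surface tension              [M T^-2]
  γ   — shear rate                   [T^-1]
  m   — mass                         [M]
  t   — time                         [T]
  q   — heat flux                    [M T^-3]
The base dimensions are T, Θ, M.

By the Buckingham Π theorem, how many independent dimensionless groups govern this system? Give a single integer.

5

Dimensional matrix (T×Θ×M by f×h×ΔT×σ×γ×m×t×q):
  T: [-1 -3  0 -2 -1  0  1 -3]
  Θ: [ 0 -1  1  0  0  0  0  0]
  M: [ 0  1  0  1  0  1  0  1]
RREF → pivots at {f,h,ΔT} ⇒ r = 3
Π count = n − r = 8 − 3 = 5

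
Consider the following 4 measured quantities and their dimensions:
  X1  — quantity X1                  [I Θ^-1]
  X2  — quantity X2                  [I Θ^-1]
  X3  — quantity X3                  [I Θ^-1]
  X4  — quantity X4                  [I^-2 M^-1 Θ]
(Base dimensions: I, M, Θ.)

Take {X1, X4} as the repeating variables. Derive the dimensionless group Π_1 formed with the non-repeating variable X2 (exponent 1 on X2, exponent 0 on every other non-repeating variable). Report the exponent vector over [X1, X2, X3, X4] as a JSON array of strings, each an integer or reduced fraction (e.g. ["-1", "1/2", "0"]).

["-1", "1", "0", "0"]

Dimensional matrix (I×M×Θ by X1×X2×X3×X4):
  I: [ 1  1  1 -2]
  M: [ 0  0  0 -1]
  Θ: [-1 -1 -1  1]
RREF → pivots at {X1,X4} ⇒ r = 2
Pivot set = {X1,X4}, free = {X2,X3}
RREF:
  r0: [   1    1    1    0]
  r1: [   0    0    0    1]
  r2: [   0    0    0    0]
Fix exponent of X2 at 1, X3 at 0; solve each RREF row for its pivot's exponent:
  r0: exp(X1) + (1)·1 = 0 ⇒ exp(X1) = -1
  r1: exp(X4) + (0)·1 = 0 ⇒ exp(X4) = 0
Π_1 = X1^-1 · X2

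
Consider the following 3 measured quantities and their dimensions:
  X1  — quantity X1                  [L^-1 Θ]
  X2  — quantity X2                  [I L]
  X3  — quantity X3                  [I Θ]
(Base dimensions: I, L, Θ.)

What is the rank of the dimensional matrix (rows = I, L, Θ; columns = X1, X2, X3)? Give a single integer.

Dimensional matrix (I×L×Θ by X1×X2×X3):
  I: [ 0  1  1]
  L: [-1  1  0]
  Θ: [ 1  0  1]
RREF → pivots at {X1,X2} ⇒ r = 2

2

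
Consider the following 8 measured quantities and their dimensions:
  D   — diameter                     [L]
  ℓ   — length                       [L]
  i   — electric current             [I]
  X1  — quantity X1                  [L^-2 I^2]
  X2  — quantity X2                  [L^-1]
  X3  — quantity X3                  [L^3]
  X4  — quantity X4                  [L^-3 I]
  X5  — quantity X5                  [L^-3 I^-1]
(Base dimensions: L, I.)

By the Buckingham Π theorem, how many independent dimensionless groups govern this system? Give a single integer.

Write exponents as rows L,I / cols D,ℓ,i,X1,X2,X3,X4,X5:
  L: [ 1  1  0 -2 -1  3 -3 -3]
  I: [ 0  0  1  2  0  0  1 -1]
Echelon form has 2 nonzero rows (pivots: D,i)
8 vars − rank 2 = 6 Π groups

6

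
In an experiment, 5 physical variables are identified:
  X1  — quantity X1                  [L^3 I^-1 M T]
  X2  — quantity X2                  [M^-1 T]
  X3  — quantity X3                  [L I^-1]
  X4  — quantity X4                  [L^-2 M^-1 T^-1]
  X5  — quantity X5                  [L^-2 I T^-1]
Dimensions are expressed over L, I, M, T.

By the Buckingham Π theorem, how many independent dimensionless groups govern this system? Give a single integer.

2

Dimensional matrix (L×I×M×T by X1×X2×X3×X4×X5):
  L: [ 3  0  1 -2 -2]
  I: [-1  0 -1  0  1]
  M: [ 1 -1  0 -1  0]
  T: [ 1  1  0 -1 -1]
RREF → pivots at {X1,X2,X3} ⇒ r = 3
5 vars − rank 3 = 2 Π groups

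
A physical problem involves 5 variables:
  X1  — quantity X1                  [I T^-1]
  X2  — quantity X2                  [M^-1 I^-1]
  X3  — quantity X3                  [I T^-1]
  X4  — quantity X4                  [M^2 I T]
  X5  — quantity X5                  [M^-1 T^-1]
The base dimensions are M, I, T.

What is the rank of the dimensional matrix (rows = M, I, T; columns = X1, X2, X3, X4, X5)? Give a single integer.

2

Dimensional matrix (M×I×T by X1×X2×X3×X4×X5):
  M: [ 0 -1  0  2 -1]
  I: [ 1 -1  1  1  0]
  T: [-1  0 -1  1 -1]
RREF → pivots at {X1,X2} ⇒ r = 2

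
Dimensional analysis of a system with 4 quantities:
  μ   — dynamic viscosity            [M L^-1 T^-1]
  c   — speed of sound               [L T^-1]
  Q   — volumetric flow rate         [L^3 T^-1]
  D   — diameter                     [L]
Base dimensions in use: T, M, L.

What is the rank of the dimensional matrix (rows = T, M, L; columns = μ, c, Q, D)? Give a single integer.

3

Dimensional matrix (T×M×L by μ×c×Q×D):
  T: [-1 -1 -1  0]
  M: [ 1  0  0  0]
  L: [-1  1  3  1]
Row reduction gives pivot columns μ,c,Q; rank = 3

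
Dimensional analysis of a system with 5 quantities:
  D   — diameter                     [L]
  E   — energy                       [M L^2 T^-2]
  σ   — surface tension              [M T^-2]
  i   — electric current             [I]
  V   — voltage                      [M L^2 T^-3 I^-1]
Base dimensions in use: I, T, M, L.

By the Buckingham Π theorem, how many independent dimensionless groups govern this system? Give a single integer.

Write exponents as rows I,T,M,L / cols D,E,σ,i,V:
  I: [ 0  0  0  1 -1]
  T: [ 0 -2 -2  0 -3]
  M: [ 0  1  1  0  1]
  L: [ 1  2  0  0  2]
Row reduction gives pivot columns D,E,i,V; rank = 4
Π count = n − r = 5 − 4 = 1

1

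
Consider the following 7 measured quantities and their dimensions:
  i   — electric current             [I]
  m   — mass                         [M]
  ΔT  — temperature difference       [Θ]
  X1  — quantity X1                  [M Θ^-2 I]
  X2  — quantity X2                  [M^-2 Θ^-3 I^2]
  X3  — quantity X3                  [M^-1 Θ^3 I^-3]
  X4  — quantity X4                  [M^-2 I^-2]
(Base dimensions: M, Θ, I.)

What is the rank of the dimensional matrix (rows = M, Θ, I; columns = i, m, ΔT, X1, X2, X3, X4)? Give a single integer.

Write exponents as rows M,Θ,I / cols i,m,ΔT,X1,X2,X3,X4:
  M: [ 0  1  0  1 -2 -1 -2]
  Θ: [ 0  0  1 -2 -3  3  0]
  I: [ 1  0  0  1  2 -3 -2]
Row reduction gives pivot columns i,m,ΔT; rank = 3

3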